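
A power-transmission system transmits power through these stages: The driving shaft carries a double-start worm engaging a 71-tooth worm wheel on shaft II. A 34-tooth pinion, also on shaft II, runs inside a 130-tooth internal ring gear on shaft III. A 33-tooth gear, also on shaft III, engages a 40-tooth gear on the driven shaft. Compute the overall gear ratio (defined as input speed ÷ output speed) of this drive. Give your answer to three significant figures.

Each stage contributes driven/driver: worm 71/2 = 35.5, internal gear 130/34 = 3.8235, gear mesh 40/33 = 1.2121.
Overall: 35.5 × 3.8235 × 1.2121 = 164.53.

165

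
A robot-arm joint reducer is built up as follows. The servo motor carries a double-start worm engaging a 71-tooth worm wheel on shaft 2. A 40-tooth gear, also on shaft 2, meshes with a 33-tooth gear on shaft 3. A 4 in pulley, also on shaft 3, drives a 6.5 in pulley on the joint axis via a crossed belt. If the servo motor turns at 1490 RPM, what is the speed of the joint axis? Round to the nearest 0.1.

31.3 RPM

worm 71/2 = 35.5 → 1490/35.5 = 41.972 RPM
gear mesh 33/40 = 0.825 → 41.972/0.825 = 50.875 RPM
belt 6.5/4 = 1.625 → 50.875/1.625 = 31.308 RPM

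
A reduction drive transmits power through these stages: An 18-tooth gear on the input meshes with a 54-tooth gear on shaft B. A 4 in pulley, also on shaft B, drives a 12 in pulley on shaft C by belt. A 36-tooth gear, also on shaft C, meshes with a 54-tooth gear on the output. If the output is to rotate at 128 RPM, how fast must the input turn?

1728 RPM

Overall ratio R = 3 × 3 × 1.5 = 13.5.
Required input speed = output speed × R = 128 × 13.5 = 1728 RPM.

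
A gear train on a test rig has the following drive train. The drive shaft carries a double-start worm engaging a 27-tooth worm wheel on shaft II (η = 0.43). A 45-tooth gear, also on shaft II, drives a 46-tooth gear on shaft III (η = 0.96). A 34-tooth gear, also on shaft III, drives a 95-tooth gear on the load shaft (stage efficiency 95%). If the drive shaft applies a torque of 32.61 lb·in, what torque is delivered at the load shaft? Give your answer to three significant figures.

Worm: ratio = 27/2 = 13.5; torque at shaft II = 32.61 × 13.5 × 0.43 = 189.3 lb·in.
Gear mesh: ratio = 46/45 = 1.0222; torque at shaft III = 189.3 × 1.0222 × 0.96 = 185.77 lb·in.
Gear mesh: ratio = 95/34 = 2.7941; torque at the load shaft = 185.77 × 2.7941 × 0.95 = 493.1 lb·in.

493 lb·in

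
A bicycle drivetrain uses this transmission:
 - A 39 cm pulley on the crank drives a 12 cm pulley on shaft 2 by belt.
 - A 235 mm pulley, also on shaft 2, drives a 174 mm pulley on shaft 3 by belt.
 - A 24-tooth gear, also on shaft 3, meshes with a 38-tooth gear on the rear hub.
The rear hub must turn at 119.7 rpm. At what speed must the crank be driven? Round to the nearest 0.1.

Overall ratio R = 0.30769 × 0.74043 × 1.5833 = 0.36072.
Required input speed = output speed × R = 119.7 × 0.36072 = 43.178 rpm.

43.2 rpm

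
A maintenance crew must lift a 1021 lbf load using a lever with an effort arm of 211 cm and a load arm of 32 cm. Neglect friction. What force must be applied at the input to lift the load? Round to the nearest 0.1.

154.8 lbf

Lever MA = effort arm / load arm = 211/32 = 6.5938.
Effort = load / MA = 1021 / 6.5938 = 154.84 lbf.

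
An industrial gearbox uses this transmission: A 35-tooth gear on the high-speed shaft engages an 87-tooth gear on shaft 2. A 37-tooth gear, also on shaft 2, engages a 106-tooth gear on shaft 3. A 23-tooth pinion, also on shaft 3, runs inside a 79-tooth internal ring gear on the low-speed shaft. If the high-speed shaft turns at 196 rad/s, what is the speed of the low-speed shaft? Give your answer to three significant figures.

gear mesh 87/35 = 2.4857 → 196/2.4857 = 78.851 rad/s
gear mesh 106/37 = 2.8649 → 78.851/2.8649 = 27.523 rad/s
internal gear 79/23 = 3.4348 → 27.523/3.4348 = 8.0131 rad/s

8.01 rad/s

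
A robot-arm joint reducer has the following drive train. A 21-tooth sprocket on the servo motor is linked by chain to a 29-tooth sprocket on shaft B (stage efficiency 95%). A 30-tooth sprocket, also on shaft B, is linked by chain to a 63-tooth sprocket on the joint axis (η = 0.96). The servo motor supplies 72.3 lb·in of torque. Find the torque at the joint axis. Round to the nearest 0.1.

191.2 lb·in

After the chain (29/21): 72.3 × 1.381 × 0.95 = 94.851 lb·in
After the chain (63/30): 94.851 × 2.1 × 0.96 = 191.22 lb·in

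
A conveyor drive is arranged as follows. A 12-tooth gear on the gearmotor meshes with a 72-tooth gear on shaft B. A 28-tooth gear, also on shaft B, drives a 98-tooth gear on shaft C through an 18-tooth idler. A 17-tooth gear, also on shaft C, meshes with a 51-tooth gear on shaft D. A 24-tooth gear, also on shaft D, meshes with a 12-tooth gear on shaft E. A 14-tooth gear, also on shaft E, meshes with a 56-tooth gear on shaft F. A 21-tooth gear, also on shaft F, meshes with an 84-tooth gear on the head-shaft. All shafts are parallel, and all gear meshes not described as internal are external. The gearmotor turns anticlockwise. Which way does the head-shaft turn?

clockwise

the gearmotor → shaft B: external mesh, 1 reversal → CW.
shaft B → shaft C: driver → idler → driven is 2 external meshes, 2 reversals → CW.
shaft C → shaft D: external mesh, 1 reversal → CCW.
shaft D → shaft E: external mesh, 1 reversal → CW.
shaft E → shaft F: external mesh, 1 reversal → CCW.
shaft F → the head-shaft: external mesh, 1 reversal → CW.
7 reversals in total — an odd number — so the head-shaft turns opposite to the gearmotor.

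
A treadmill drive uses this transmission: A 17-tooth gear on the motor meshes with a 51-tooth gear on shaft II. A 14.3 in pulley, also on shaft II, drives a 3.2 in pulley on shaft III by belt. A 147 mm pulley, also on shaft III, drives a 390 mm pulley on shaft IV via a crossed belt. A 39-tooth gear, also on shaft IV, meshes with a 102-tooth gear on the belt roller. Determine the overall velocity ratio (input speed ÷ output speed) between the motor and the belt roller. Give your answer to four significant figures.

Each stage contributes driven/driver: gear mesh 51/17 = 3, belt 3.2/14.3 = 0.22378, belt 390/147 = 2.6531, gear mesh 102/39 = 2.6154.
Overall: 3 × 0.22378 × 2.6531 × 2.6154 = 4.6582.

4.658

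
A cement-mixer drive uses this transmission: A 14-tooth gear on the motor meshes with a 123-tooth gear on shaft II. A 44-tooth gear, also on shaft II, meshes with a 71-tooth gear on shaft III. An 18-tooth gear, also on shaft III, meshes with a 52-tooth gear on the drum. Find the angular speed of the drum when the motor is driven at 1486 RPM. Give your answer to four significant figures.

36.28 RPM

Gear mesh: ratio = 123/14 = 8.7857, so shaft II turns at 1486 / 8.7857 = 169.14 RPM.
Gear mesh: ratio = 71/44 = 1.6136, so shaft III turns at 169.14 / 1.6136 = 104.82 RPM.
Gear mesh: ratio = 52/18 = 2.8889, so the drum turns at 104.82 / 2.8889 = 36.283 RPM.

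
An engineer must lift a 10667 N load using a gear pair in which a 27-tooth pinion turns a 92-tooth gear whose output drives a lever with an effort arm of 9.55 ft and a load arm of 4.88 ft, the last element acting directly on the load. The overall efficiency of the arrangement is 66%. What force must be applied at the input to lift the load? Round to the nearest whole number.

2424 N

Gear pair MA = 92/27 = 3.4074.
Lever MA = effort arm / load arm = 9.55/4.88 = 1.957.
Combined ideal MA = 3.4074 × 1.957 = 6.6682.
Actual MA = 6.6682 × 0.66 = 4.401.
Effort = load / actual MA = 10667 / 4.401 = 2423.8 N.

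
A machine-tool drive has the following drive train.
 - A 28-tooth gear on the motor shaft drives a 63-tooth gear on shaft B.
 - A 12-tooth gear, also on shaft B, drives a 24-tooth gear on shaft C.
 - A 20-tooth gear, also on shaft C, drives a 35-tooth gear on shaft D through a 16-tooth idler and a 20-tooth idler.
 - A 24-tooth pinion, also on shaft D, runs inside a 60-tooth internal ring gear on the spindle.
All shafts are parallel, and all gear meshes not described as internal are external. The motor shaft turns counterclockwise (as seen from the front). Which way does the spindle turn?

clockwise

the motor shaft → shaft B: external mesh, 1 reversal → CW.
shaft B → shaft C: external mesh, 1 reversal → CCW.
shaft C → shaft D: driver → idler → idler → driven is 3 external meshes, 3 reversals → CW.
shaft D → the spindle: internal mesh, same direction → CW.
5 reversals in total — an odd number — so the spindle turns opposite to the motor shaft.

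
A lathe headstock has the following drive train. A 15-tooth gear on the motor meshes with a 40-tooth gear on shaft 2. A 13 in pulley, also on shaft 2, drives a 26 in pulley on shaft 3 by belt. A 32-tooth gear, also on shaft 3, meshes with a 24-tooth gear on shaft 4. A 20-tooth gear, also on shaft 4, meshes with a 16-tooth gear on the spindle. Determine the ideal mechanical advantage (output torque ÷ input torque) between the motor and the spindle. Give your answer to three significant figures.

Each stage contributes driven/driver: gear mesh 40/15 = 2.6667, belt 26/13 = 2, gear mesh 24/32 = 0.75, gear mesh 16/20 = 0.8.
Overall: 2.6667 × 2 × 0.75 × 0.8 = 3.2.

3.20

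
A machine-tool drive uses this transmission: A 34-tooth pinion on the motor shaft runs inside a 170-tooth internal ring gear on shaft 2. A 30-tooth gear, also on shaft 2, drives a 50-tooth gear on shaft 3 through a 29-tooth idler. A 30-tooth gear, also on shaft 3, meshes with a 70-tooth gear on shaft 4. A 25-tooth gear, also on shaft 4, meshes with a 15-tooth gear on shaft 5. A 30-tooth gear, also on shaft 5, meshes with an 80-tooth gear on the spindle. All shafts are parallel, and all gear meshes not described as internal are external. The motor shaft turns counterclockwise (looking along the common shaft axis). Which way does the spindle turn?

clockwise

the motor shaft → shaft 2: internal mesh, same direction → CCW.
shaft 2 → shaft 3: driver → idler → driven is 2 external meshes, 2 reversals → CCW.
shaft 3 → shaft 4: external mesh, 1 reversal → CW.
shaft 4 → shaft 5: external mesh, 1 reversal → CCW.
shaft 5 → the spindle: external mesh, 1 reversal → CW.
5 reversals in total — an odd number — so the spindle turns opposite to the motor shaft.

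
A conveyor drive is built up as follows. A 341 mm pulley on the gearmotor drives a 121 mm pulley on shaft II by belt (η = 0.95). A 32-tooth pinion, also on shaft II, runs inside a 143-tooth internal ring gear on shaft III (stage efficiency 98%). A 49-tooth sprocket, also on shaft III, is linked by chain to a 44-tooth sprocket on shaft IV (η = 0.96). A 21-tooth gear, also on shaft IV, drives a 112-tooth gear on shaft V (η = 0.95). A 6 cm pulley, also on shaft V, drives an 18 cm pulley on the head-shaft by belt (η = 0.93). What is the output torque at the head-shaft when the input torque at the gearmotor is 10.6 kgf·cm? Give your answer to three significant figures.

Belt: ratio = 121/341 = 0.35484; torque at shaft II = 10.6 × 0.35484 × 0.95 = 3.5732 kgf·cm.
Internal gear: ratio = 143/32 = 4.4688; torque at shaft III = 3.5732 × 4.4688 × 0.98 = 15.648 kgf·cm.
Chain: ratio = 44/49 = 0.89796; torque at shaft IV = 15.648 × 0.89796 × 0.96 = 13.49 kgf·cm.
Gear mesh: ratio = 112/21 = 5.3333; torque at shaft V = 13.49 × 5.3333 × 0.95 = 68.348 kgf·cm.
Belt: ratio = 18/6 = 3; torque at the head-shaft = 68.348 × 3 × 0.93 = 190.69 kgf·cm.

191 kgf·cm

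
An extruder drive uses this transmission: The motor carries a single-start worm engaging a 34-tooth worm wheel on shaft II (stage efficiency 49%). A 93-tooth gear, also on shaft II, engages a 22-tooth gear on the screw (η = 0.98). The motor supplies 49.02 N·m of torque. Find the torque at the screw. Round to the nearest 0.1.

worm 34/1 = 34 → τ = 49.02·34·0.49 = 816.67 N·m
gear mesh 22/93 = 0.23656 → τ = 816.67·0.23656·0.98 = 189.33 N·m

189.3 N·m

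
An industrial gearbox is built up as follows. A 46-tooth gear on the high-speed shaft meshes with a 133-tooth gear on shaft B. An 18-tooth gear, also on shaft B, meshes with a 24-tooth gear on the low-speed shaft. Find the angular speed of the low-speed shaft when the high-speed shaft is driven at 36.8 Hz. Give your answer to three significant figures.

9.55 Hz

gear mesh 133/46 = 2.8913 → 36.8/2.8913 = 12.728 Hz
gear mesh 24/18 = 1.3333 → 12.728/1.3333 = 9.5459 Hz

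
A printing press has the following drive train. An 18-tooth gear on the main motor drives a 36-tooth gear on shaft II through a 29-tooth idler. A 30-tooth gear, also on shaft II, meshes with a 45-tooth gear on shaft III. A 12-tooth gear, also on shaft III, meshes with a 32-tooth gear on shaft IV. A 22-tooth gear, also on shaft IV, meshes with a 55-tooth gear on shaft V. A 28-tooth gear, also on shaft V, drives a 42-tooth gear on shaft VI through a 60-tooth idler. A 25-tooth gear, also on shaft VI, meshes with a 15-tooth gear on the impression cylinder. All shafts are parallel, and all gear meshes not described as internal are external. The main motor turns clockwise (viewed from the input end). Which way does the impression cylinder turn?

the main motor → shaft II: driver → idler → driven is 2 external meshes, 2 reversals → CW.
shaft II → shaft III: external mesh, 1 reversal → CCW.
shaft III → shaft IV: external mesh, 1 reversal → CW.
shaft IV → shaft V: external mesh, 1 reversal → CCW.
shaft V → shaft VI: driver → idler → driven is 2 external meshes, 2 reversals → CCW.
shaft VI → the impression cylinder: external mesh, 1 reversal → CW.
8 reversals in total — an even number — so the impression cylinder turns the same way as the main motor.

clockwise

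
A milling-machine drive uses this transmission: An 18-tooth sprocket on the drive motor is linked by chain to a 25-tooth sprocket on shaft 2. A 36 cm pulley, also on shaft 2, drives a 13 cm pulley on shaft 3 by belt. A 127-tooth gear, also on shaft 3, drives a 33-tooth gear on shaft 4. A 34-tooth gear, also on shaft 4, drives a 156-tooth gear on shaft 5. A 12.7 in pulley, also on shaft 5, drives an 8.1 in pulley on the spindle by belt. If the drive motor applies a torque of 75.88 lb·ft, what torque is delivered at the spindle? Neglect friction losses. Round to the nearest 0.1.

After the chain (25/18): 75.88 × 1.3889 = 105.39 lb·ft
After the belt (13/36): 105.39 × 0.36111 = 38.057 lb·ft
After the gear mesh (33/127): 38.057 × 0.25984 = 9.8889 lb·ft
After the gear mesh (156/34): 9.8889 × 4.5882 = 45.372 lb·ft
After the belt (8.1/12.7): 45.372 × 0.6378 = 28.938 lb·ft

28.9 lb·ft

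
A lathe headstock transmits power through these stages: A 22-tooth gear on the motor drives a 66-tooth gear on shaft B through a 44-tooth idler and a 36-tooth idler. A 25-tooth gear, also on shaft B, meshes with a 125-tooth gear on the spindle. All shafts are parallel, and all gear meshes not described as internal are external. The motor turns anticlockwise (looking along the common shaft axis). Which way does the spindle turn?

anticlockwise

the motor → shaft B: driver → idler → idler → driven is 3 external meshes, 3 reversals → CW.
shaft B → the spindle: external mesh, 1 reversal → CCW.
4 reversals in total — an even number — so the spindle turns the same way as the motor.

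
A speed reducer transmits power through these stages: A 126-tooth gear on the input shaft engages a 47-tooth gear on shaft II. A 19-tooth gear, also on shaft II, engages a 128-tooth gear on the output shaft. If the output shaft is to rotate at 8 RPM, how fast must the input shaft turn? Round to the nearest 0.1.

Overall ratio R = 0.37302 × 6.7368 = 2.5129.
Required input speed = output speed × R = 8 × 2.5129 = 20.104 RPM.

20.1 RPM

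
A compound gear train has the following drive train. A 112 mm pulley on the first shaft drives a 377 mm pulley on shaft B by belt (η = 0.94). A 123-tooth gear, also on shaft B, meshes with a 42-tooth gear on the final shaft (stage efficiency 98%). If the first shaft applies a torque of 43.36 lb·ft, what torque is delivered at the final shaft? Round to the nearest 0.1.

Belt: ratio = 377/112 = 3.3661; torque at shaft B = 43.36 × 3.3661 × 0.94 = 137.2 lb·ft.
Gear mesh: ratio = 42/123 = 0.34146; torque at the final shaft = 137.2 × 0.34146 × 0.98 = 45.91 lb·ft.

45.9 lb·ft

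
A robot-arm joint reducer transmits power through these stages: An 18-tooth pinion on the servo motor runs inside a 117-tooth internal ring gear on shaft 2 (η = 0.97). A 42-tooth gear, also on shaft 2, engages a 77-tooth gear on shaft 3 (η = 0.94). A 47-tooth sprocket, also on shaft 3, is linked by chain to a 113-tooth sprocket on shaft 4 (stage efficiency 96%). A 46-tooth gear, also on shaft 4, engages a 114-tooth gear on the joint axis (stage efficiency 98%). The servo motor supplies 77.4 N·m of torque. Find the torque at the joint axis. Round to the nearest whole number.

4714 N·m

After the internal gear (117/18): 77.4 × 6.5 × 0.97 = 488.01 N·m
After the gear mesh (77/42): 488.01 × 1.8333 × 0.94 = 841 N·m
After the chain (113/47): 841 × 2.4043 × 0.96 = 1941.1 N·m
After the gear mesh (114/46): 1941.1 × 2.4783 × 0.98 = 4714.3 N·m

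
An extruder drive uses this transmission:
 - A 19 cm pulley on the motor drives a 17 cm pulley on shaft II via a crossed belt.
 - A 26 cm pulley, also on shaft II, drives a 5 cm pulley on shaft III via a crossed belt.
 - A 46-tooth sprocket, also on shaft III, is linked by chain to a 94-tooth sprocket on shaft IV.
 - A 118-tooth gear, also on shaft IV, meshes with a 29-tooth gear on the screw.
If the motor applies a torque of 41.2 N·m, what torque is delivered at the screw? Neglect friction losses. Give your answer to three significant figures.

3.56 N·m

Belt: ratio = 17/19 = 0.89474; torque at shaft II = 41.2 × 0.89474 = 36.863 N·m.
Belt: ratio = 5/26 = 0.19231; torque at shaft III = 36.863 × 0.19231 = 7.0891 N·m.
Chain: ratio = 94/46 = 2.0435; torque at shaft IV = 7.0891 × 2.0435 = 14.486 N·m.
Gear mesh: ratio = 29/118 = 0.24576; torque at the screw = 14.486 × 0.24576 = 3.5602 N·m.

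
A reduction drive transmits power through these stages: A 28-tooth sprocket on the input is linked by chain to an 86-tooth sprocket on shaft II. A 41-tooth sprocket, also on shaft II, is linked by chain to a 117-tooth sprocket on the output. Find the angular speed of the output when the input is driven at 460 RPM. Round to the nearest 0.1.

52.5 RPM

Chain: ratio = 86/28 = 3.0714, so shaft II turns at 460 / 3.0714 = 149.77 RPM.
Chain: ratio = 117/41 = 2.8537, so the output turns at 149.77 / 2.8537 = 52.483 RPM.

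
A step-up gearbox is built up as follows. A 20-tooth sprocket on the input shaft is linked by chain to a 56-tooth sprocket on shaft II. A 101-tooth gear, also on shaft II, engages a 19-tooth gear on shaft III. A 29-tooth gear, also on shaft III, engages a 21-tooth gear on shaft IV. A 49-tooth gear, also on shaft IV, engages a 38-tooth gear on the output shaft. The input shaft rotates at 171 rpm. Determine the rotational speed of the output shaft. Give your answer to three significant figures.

the input shaft → shaft II (chain, 56/20): 171 ÷ 2.8 = 61.071 rpm
shaft II → shaft III (gear mesh, 19/101): 61.071 ÷ 0.18812 = 324.64 rpm
shaft III → shaft IV (gear mesh, 21/29): 324.64 ÷ 0.72414 = 448.32 rpm
shaft IV → the output shaft (gear mesh, 38/49): 448.32 ÷ 0.77551 = 578.09 rpm

578 rpm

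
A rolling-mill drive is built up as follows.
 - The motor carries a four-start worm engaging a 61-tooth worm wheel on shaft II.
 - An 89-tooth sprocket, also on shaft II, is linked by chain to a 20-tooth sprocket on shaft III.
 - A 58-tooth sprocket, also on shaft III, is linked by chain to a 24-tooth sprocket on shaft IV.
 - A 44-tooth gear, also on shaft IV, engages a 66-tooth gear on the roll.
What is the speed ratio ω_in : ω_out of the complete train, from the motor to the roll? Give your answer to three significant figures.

Each stage contributes driven/driver: worm 61/4 = 15.25, chain 20/89 = 0.22472, chain 24/58 = 0.41379, gear mesh 66/44 = 1.5.
Overall: 15.25 × 0.22472 × 0.41379 × 1.5 = 2.1271.

2.13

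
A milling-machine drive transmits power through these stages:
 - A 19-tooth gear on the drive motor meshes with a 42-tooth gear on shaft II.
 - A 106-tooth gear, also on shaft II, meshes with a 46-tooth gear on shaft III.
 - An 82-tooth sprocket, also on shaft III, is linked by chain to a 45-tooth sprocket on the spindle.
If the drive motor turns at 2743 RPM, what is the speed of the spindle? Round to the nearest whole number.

the drive motor → shaft II (gear mesh, 42/19): 2743 ÷ 2.2105 = 1240.9 RPM
shaft II → shaft III (gear mesh, 46/106): 1240.9 ÷ 0.43396 = 2859.4 RPM
shaft III → the spindle (chain, 45/82): 2859.4 ÷ 0.54878 = 5210.5 RPM

5211 RPM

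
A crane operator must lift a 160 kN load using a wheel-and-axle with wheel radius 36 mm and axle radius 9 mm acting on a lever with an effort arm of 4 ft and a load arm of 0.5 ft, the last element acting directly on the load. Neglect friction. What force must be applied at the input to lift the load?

5 kN

Wheel-and-axle MA = R/r = 36/9 = 4.
Lever MA = effort arm / load arm = 4/0.5 = 8.
Combined ideal MA = 4 × 8 = 32.
Effort = load / MA = 160 / 32 = 5 kN.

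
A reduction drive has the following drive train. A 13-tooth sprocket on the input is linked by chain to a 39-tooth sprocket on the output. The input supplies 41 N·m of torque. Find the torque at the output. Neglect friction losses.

After the chain (39/13): 41 × 3 = 123 N·m

123 N·m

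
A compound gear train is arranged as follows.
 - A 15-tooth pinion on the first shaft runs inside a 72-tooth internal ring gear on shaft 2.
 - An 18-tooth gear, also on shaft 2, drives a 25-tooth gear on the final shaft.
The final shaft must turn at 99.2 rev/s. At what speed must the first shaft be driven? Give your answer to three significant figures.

661 rev/s

Overall ratio R = 4.8 × 1.3889 = 6.6667.
Required input speed = output speed × R = 99.2 × 6.6667 = 661.33 rev/s.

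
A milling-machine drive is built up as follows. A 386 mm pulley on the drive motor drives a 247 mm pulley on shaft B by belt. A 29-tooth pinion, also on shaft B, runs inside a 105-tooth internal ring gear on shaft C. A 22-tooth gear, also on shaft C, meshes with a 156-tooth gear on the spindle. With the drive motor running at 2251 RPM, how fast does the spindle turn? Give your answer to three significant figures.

Belt: ratio = 247/386 = 0.6399, so shaft B turns at 2251 / 0.6399 = 3517.8 RPM.
Internal gear: ratio = 105/29 = 3.6207, so shaft C turns at 3517.8 / 3.6207 = 971.57 RPM.
Gear mesh: ratio = 156/22 = 7.0909, so the spindle turns at 971.57 / 7.0909 = 137.02 RPM.

137 RPM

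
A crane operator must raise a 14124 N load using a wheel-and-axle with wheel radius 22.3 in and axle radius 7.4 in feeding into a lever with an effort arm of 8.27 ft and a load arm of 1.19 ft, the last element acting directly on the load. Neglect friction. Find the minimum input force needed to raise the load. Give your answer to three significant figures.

674 N

Wheel-and-axle MA = R/r = 22.3/7.4 = 3.0135.
Lever MA = effort arm / load arm = 8.27/1.19 = 6.9496.
Combined ideal MA = 3.0135 × 6.9496 = 20.943.
Effort = load / MA = 14124 / 20.943 = 674.41 N.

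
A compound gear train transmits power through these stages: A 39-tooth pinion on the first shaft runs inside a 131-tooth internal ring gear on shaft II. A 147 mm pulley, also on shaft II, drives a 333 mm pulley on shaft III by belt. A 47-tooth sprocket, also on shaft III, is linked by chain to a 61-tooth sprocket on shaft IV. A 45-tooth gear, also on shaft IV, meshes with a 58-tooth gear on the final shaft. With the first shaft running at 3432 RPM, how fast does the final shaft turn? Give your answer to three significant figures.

the first shaft → shaft II (internal gear, 131/39): 3432 ÷ 3.359 = 1021.7 RPM
shaft II → shaft III (belt, 333/147): 1021.7 ÷ 2.2653 = 451.04 RPM
shaft III → shaft IV (chain, 61/47): 451.04 ÷ 1.2979 = 347.52 RPM
shaft IV → the final shaft (gear mesh, 58/45): 347.52 ÷ 1.2889 = 269.63 RPM

270 RPM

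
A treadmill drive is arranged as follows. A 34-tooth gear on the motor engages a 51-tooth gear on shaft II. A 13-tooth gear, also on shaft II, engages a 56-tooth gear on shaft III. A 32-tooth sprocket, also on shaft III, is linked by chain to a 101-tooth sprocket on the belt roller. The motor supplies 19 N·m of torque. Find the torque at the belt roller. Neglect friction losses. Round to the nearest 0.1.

387.5 N·m

After the gear mesh (51/34): 19 × 1.5 = 28.5 N·m
After the gear mesh (56/13): 28.5 × 4.3077 = 122.77 N·m
After the chain (101/32): 122.77 × 3.1562 = 387.49 N·m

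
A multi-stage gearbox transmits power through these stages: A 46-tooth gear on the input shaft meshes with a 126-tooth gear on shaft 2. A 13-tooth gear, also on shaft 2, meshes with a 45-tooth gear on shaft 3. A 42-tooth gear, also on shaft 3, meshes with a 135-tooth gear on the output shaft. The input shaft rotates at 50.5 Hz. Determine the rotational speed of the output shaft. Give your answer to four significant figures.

the input shaft → shaft 2 (gear mesh, 126/46): 50.5 ÷ 2.7391 = 18.437 Hz
shaft 2 → shaft 3 (gear mesh, 45/13): 18.437 ÷ 3.4615 = 5.3261 Hz
shaft 3 → the output shaft (gear mesh, 135/42): 5.3261 ÷ 3.2143 = 1.657 Hz

1.657 Hz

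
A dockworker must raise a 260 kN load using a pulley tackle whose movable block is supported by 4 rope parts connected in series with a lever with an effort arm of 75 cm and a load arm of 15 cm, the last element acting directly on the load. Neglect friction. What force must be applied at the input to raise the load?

13 kN

Block-and-tackle MA = number of supporting rope parts = 4.
Lever MA = effort arm / load arm = 75/15 = 5.
Combined ideal MA = 4 × 5 = 20.
Effort = load / MA = 260 / 20 = 13 kN.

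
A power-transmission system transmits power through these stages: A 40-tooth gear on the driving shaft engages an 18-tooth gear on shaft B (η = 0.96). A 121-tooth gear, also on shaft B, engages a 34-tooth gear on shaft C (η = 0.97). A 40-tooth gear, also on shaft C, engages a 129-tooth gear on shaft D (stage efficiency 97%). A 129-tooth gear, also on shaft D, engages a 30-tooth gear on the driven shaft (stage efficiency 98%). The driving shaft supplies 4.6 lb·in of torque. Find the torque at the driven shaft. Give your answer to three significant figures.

0.386 lb·in

gear mesh 18/40 = 0.45 → τ = 4.6·0.45·0.96 = 1.9872 lb·in
gear mesh 34/121 = 0.28099 → τ = 1.9872·0.28099·0.97 = 0.54164 lb·in
gear mesh 129/40 = 3.225 → τ = 0.54164·3.225·0.97 = 1.6944 lb·in
gear mesh 30/129 = 0.23256 → τ = 1.6944·0.23256·0.98 = 0.38616 lb·in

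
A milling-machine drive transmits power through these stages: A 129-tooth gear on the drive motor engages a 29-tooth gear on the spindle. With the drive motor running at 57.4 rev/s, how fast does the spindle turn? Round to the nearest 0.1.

the drive motor → the spindle (gear mesh, 29/129): 57.4 ÷ 0.22481 = 255.33 rev/s

255.3 rev/s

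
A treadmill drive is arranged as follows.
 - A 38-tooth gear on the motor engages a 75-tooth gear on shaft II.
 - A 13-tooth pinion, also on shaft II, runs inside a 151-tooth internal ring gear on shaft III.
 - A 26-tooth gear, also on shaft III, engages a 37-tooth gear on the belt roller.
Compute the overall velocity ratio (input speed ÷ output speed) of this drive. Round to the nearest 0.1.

32.6

Each stage contributes driven/driver: gear mesh 75/38 = 1.9737, internal gear 151/13 = 11.615, gear mesh 37/26 = 1.4231.
Overall: 1.9737 × 11.615 × 1.4231 = 32.624.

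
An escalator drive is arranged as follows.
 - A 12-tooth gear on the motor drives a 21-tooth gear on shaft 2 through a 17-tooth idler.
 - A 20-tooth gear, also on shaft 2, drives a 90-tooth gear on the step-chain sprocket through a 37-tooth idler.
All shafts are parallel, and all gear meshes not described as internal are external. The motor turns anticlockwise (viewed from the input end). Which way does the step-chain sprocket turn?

anticlockwise

the motor → shaft 2: driver → idler → driven is 2 external meshes, 2 reversals → CCW.
shaft 2 → the step-chain sprocket: driver → idler → driven is 2 external meshes, 2 reversals → CCW.
4 reversals in total — an even number — so the step-chain sprocket turns the same way as the motor.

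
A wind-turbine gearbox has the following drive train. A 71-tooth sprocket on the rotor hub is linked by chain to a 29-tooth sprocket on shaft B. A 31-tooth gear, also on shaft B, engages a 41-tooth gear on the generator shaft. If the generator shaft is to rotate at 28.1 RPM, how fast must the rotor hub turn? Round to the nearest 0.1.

15.2 RPM

Overall ratio R = 0.40845 × 1.3226 = 0.54021.
Required input speed = output speed × R = 28.1 × 0.54021 = 15.18 RPM.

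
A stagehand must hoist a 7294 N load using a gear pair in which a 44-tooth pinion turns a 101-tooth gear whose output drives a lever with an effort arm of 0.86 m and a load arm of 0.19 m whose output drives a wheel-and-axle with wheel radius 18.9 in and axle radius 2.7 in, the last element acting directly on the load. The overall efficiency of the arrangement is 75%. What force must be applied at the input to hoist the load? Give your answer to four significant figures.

133.7 N

Gear pair MA = 101/44 = 2.2955.
Lever MA = effort arm / load arm = 0.86/0.19 = 4.5263.
Wheel-and-axle MA = R/r = 18.9/2.7 = 7.
Combined ideal MA = 2.2955 × 4.5263 × 7 = 72.73.
Actual MA = 72.73 × 0.75 = 54.547.
Effort = load / actual MA = 7294 / 54.547 = 133.72 N.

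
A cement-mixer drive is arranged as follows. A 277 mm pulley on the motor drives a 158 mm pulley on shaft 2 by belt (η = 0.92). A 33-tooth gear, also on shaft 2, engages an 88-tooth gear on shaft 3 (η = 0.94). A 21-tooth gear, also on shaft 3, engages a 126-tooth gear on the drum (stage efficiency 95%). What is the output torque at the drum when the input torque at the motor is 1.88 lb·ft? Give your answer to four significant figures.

belt 158/277 = 0.5704 → τ = 1.88·0.5704·0.92 = 0.98656 lb·ft
gear mesh 88/33 = 2.6667 → τ = 0.98656·2.6667·0.94 = 2.473 lb·ft
gear mesh 126/21 = 6 → τ = 2.473·6·0.95 = 14.096 lb·ft

14.10 lb·ft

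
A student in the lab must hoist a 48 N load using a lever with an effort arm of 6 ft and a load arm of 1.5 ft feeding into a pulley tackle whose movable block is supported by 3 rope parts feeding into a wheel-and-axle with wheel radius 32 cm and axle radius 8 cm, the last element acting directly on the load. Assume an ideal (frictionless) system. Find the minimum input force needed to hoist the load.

1 N

Lever MA = effort arm / load arm = 6/1.5 = 4.
Block-and-tackle MA = number of supporting rope parts = 3.
Wheel-and-axle MA = R/r = 32/8 = 4.
Combined ideal MA = 4 × 3 × 4 = 48.
Effort = load / MA = 48 / 48 = 1 N.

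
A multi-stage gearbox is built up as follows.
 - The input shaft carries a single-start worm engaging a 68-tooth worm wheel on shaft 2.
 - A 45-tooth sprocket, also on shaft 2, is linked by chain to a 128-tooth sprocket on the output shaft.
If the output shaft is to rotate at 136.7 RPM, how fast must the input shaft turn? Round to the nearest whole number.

26441 RPM

Overall ratio R = 68 × 2.8444 = 193.42.
Required input speed = output speed × R = 136.7 × 193.42 = 26441 RPM.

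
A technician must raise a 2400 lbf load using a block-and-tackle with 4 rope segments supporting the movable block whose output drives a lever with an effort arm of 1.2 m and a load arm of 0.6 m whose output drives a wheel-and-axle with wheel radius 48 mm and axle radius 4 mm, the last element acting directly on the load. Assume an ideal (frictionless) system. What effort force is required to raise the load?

25 lbf

Block-and-tackle MA = number of supporting rope parts = 4.
Lever MA = effort arm / load arm = 1.2/0.6 = 2.
Wheel-and-axle MA = R/r = 48/4 = 12.
Combined ideal MA = 4 × 2 × 12 = 96.
Effort = load / MA = 2400 / 96 = 25 lbf.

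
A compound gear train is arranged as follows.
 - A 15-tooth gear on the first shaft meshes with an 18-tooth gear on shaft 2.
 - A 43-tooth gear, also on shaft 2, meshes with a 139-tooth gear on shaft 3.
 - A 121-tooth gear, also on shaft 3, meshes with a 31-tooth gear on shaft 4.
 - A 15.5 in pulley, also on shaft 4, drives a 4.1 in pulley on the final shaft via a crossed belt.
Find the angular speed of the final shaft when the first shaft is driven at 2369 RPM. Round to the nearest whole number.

9012 RPM

the first shaft → shaft 2 (gear mesh, 18/15): 2369 ÷ 1.2 = 1974.2 RPM
shaft 2 → shaft 3 (gear mesh, 139/43): 1974.2 ÷ 3.2326 = 610.71 RPM
shaft 3 → shaft 4 (gear mesh, 31/121): 610.71 ÷ 0.2562 = 2383.8 RPM
shaft 4 → the final shaft (belt, 4.1/15.5): 2383.8 ÷ 0.26452 = 9011.7 RPM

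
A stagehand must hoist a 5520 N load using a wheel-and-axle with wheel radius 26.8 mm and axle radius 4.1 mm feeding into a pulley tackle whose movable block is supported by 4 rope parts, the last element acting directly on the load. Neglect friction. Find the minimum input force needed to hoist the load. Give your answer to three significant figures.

Wheel-and-axle MA = R/r = 26.8/4.1 = 6.5366.
Block-and-tackle MA = number of supporting rope parts = 4.
Combined ideal MA = 6.5366 × 4 = 26.146.
Effort = load / MA = 5520 / 26.146 = 211.12 N.

211 N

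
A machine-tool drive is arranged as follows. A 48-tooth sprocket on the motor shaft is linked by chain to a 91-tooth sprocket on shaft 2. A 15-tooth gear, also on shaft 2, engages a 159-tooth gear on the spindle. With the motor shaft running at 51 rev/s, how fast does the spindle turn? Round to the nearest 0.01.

2.54 rev/s

Chain: ratio = 91/48 = 1.8958, so shaft 2 turns at 51 / 1.8958 = 26.901 rev/s.
Gear mesh: ratio = 159/15 = 10.6, so the spindle turns at 26.901 / 10.6 = 2.5378 rev/s.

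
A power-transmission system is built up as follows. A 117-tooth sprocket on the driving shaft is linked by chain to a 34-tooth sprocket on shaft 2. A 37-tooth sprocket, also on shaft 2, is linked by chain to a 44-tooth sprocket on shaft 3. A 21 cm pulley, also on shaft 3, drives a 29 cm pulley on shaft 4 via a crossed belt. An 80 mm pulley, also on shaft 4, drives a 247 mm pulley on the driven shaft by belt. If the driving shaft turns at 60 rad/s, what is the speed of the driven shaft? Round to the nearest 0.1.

40.7 rad/s

the driving shaft → shaft 2 (chain, 34/117): 60 ÷ 0.2906 = 206.47 rad/s
shaft 2 → shaft 3 (chain, 44/37): 206.47 ÷ 1.1892 = 173.62 rad/s
shaft 3 → shaft 4 (belt, 29/21): 173.62 ÷ 1.381 = 125.73 rad/s
shaft 4 → the driven shaft (belt, 247/80): 125.73 ÷ 3.0875 = 40.721 rad/s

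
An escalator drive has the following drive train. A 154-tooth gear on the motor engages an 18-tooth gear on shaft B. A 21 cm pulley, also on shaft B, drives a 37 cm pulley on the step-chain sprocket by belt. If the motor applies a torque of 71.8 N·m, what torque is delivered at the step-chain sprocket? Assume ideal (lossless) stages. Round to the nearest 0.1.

14.8 N·m

Gear mesh: ratio = 18/154 = 0.11688; torque at shaft B = 71.8 × 0.11688 = 8.3922 N·m.
Belt: ratio = 37/21 = 1.7619; torque at the step-chain sprocket = 8.3922 × 1.7619 = 14.786 N·m.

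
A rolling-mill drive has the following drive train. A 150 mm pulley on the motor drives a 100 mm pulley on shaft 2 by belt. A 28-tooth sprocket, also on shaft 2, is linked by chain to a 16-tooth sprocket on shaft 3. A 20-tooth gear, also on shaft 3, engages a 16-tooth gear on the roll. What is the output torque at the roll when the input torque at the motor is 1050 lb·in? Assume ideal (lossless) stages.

After the belt (100/150): 1050 × 0.66667 = 700 lb·in
After the chain (16/28): 700 × 0.57143 = 400 lb·in
After the gear mesh (16/20): 400 × 0.8 = 320 lb·in

320 lb·in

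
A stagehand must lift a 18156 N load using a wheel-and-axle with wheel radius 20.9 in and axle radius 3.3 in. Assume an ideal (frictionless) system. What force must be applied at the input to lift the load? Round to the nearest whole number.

Wheel-and-axle MA = R/r = 20.9/3.3 = 6.3333.
Effort = load / MA = 18156 / 6.3333 = 2866.7 N.

2867 N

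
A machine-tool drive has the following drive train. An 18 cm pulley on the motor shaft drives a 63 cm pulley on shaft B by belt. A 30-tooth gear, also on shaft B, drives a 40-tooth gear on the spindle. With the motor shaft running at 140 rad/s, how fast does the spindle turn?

belt 63/18 = 3.5 → 140/3.5 = 40 rad/s
gear mesh 40/30 = 1.3333 → 40/1.3333 = 30 rad/s

30 rad/s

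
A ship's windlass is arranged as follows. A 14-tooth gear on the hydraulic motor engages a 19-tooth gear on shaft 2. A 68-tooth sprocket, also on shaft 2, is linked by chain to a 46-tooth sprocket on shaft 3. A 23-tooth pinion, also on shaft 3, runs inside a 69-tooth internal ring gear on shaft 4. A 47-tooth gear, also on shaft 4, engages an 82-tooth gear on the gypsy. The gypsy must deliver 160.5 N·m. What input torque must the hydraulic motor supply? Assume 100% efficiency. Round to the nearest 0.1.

Overall ratio R = 1.3571 × 0.67647 × 3 × 1.7447 = 4.8052.
Input torque = output torque / R = 160.5 / 4.8052 = 33.401 N·m.

33.4 N·m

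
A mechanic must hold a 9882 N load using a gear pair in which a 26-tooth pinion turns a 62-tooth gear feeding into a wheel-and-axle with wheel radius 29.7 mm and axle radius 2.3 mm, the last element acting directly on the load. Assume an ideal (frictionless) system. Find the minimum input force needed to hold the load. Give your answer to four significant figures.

Gear pair MA = 62/26 = 2.3846.
Wheel-and-axle MA = R/r = 29.7/2.3 = 12.913.
Combined ideal MA = 2.3846 × 12.913 = 30.793.
Effort = load / MA = 9882 / 30.793 = 320.92 N.

320.9 N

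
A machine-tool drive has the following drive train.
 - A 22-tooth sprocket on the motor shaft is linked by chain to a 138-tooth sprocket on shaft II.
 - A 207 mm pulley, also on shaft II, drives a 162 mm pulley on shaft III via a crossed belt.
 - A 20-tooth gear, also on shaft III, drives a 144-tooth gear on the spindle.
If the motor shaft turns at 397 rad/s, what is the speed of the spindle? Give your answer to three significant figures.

Chain: ratio = 138/22 = 6.2727, so shaft II turns at 397 / 6.2727 = 63.29 rad/s.
Belt: ratio = 162/207 = 0.78261, so shaft III turns at 63.29 / 0.78261 = 80.87 rad/s.
Gear mesh: ratio = 144/20 = 7.2, so the spindle turns at 80.87 / 7.2 = 11.232 rad/s.

11.2 rad/s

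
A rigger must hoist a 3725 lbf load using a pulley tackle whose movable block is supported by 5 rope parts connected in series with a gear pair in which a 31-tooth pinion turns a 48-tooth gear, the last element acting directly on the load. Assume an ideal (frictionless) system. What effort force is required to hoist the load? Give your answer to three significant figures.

481 lbf

Block-and-tackle MA = number of supporting rope parts = 5.
Gear pair MA = 48/31 = 1.5484.
Combined ideal MA = 5 × 1.5484 = 7.7419.
Effort = load / MA = 3725 / 7.7419 = 481.15 lbf.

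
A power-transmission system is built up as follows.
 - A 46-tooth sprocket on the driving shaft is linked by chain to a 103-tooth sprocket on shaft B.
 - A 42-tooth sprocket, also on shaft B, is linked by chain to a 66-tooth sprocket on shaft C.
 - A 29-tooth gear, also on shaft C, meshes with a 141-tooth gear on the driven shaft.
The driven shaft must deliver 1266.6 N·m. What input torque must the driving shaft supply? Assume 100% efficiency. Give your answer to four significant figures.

74.04 N·m

Overall ratio R = 2.2391 × 1.5714 × 4.8621 = 17.108.
Input torque = output torque / R = 1266.6 / 17.108 = 74.036 N·m.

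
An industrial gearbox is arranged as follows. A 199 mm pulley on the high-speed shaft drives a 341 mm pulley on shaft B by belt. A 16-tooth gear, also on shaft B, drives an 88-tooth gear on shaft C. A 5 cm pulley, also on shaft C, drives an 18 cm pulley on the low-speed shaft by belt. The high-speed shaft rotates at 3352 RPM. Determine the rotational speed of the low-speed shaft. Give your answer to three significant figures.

98.8 RPM

the high-speed shaft → shaft B (belt, 341/199): 3352 ÷ 1.7136 = 1956.2 RPM
shaft B → shaft C (gear mesh, 88/16): 1956.2 ÷ 5.5 = 355.66 RPM
shaft C → the low-speed shaft (belt, 18/5): 355.66 ÷ 3.6 = 98.796 RPM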